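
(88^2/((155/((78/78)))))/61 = 0.82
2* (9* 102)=1836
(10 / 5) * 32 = 64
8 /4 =2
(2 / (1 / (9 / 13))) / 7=18 / 91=0.20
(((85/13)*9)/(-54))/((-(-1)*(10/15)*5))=-17/52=-0.33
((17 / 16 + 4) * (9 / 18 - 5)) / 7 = -729 / 224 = -3.25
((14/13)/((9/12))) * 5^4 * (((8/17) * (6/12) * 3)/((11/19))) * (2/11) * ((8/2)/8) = 2660000/26741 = 99.47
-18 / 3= -6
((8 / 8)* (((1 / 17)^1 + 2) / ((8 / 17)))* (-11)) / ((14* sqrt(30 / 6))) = -11* sqrt(5) / 16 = -1.54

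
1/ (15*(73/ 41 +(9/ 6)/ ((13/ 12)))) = 0.02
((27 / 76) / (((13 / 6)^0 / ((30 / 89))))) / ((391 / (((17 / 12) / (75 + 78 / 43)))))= 645 / 114189848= 0.00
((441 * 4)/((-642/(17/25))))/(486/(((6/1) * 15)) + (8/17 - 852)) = 84966/38477735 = 0.00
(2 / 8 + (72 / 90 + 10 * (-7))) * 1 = -1379 / 20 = -68.95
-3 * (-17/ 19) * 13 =663/ 19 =34.89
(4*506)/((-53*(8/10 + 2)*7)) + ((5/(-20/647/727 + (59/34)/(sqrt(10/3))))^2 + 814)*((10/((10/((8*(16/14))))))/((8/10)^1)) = 193061121343581657002259200000*sqrt(30)/37368301677875510314114136500303 + 133329168917292013121197537951993817340/13863639922491814326536344641612413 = 9617.21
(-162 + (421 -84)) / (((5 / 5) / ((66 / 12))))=962.50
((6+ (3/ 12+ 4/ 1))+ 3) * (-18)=-477/ 2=-238.50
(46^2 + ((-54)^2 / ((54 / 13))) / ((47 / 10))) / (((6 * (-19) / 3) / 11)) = -585596 / 893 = -655.76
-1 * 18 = -18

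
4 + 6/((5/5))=10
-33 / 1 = -33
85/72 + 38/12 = 313/72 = 4.35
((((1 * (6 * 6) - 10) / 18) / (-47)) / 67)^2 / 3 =169 / 2409636843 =0.00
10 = 10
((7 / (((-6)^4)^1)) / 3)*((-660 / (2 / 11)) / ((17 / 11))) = -46585 / 11016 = -4.23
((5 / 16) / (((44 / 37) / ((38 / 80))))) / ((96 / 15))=3515 / 180224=0.02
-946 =-946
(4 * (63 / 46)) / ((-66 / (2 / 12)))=-7 / 506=-0.01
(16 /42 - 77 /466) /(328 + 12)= 2111 /3327240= 0.00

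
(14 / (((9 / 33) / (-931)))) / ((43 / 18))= -860244 / 43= -20005.67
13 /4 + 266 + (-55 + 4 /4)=861 /4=215.25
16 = 16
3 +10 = 13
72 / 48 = 3 / 2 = 1.50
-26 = -26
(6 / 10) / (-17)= -3 / 85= -0.04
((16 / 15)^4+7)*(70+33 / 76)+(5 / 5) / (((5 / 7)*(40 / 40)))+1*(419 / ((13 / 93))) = 179216743579 / 50017500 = 3583.08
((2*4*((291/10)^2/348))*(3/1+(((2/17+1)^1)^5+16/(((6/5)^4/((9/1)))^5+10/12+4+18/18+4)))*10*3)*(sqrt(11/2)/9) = 47892873927562260935122757*sqrt(22)/231698582428818115157807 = 969.52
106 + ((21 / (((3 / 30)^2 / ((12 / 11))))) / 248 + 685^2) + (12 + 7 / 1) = 160051500 / 341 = 469359.24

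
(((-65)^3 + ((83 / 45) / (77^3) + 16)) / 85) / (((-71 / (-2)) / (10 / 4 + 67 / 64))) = -640317420564757 / 1983727191600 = -322.79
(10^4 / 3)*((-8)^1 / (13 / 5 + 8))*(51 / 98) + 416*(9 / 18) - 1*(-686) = -1078282 / 2597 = -415.20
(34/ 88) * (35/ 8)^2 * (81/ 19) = 1686825/ 53504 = 31.53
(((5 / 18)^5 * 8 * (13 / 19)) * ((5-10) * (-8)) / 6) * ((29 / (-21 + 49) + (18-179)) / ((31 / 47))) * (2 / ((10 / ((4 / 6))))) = -2850696875 / 1460754162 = -1.95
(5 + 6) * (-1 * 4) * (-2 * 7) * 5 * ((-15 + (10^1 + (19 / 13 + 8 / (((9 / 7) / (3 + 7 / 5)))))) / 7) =1227248 / 117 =10489.30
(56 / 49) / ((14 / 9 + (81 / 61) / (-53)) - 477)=-29097 / 12105394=-0.00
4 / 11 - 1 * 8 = -84 / 11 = -7.64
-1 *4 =-4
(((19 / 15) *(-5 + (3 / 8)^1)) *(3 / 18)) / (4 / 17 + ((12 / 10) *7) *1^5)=-0.11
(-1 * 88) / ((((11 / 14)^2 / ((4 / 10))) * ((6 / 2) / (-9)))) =9408 / 55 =171.05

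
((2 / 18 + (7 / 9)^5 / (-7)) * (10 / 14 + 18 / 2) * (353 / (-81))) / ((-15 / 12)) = 79885312 / 33480783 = 2.39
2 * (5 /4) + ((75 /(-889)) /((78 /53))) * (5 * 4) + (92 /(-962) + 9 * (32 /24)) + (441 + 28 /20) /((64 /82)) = 9921946317 /17104360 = 580.08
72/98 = 36/49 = 0.73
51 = 51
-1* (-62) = 62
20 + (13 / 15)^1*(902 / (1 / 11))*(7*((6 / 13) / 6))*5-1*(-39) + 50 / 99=2297873 / 99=23210.84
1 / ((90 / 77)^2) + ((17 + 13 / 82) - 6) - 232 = -73098361 / 332100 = -220.11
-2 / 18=-1 / 9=-0.11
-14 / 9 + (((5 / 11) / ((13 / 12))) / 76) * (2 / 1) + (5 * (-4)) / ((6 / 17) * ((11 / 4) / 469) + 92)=-12641332336 / 7174828089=-1.76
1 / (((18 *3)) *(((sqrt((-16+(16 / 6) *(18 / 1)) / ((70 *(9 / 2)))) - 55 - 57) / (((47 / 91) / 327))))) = -1645 / 6298910748 - 47 *sqrt(70) / 529108502832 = -0.00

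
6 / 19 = 0.32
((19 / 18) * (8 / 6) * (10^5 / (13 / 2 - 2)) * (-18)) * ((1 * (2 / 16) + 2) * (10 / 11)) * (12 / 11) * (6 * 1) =-2584000000 / 363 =-7118457.30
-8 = -8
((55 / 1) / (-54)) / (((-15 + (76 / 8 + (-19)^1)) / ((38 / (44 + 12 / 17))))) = 0.04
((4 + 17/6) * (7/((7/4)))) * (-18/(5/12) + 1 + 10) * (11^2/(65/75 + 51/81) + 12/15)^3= -3704273781876846787/7727257500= -479377551.72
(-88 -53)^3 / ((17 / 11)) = -30835431 / 17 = -1813848.88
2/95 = 0.02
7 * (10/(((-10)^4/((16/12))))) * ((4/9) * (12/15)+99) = 31297/33750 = 0.93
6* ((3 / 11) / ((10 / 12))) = 108 / 55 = 1.96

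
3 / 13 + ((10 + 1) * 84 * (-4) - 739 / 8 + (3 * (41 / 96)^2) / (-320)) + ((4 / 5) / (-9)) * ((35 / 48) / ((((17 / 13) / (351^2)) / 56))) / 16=-5466150300461 / 217251840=-25160.43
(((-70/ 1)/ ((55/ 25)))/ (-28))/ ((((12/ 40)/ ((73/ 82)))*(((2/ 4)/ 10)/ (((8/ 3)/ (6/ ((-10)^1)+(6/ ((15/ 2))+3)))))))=56.20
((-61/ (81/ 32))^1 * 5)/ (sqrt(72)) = -2440 * sqrt(2)/ 243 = -14.20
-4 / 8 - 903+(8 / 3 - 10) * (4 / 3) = -16439 / 18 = -913.28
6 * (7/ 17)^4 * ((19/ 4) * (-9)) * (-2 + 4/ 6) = 821142/ 83521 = 9.83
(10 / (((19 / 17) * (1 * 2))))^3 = 614125 / 6859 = 89.54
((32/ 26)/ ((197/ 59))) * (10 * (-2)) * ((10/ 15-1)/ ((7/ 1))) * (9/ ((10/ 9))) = 50976/ 17927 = 2.84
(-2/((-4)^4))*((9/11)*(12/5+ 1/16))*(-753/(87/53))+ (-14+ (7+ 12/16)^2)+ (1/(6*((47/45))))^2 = 384664919051/7215831040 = 53.31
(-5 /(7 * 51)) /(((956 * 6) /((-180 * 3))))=75 /56882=0.00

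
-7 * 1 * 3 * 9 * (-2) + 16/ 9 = 3418/ 9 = 379.78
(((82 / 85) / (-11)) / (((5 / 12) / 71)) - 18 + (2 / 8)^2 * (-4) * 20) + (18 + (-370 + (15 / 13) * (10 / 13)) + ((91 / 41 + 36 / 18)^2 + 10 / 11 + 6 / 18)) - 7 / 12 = -1968763267459 / 5312464300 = -370.59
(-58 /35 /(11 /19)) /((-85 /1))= 1102 /32725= 0.03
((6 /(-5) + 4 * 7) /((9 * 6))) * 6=134 /45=2.98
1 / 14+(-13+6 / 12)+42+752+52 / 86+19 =241154 / 301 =801.18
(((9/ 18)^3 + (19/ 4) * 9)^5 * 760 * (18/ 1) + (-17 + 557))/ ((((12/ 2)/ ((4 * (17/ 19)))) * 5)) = 4600387104388143/ 19456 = 236450817454.16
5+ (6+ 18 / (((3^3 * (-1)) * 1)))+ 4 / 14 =223 / 21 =10.62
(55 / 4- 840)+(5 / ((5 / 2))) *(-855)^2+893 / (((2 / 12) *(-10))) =29213759 / 20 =1460687.95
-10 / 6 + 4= 7 / 3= 2.33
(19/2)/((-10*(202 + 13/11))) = -209/44700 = -0.00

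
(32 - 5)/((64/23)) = 9.70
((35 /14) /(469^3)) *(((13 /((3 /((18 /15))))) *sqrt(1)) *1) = 13 /103161709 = 0.00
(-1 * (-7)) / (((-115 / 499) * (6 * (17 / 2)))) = -3493 / 5865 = -0.60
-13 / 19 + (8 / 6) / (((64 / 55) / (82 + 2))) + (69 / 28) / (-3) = 12601 / 133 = 94.74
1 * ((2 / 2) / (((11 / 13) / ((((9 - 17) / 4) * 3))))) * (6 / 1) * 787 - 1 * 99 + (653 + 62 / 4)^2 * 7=136165193 / 44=3094663.48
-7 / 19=-0.37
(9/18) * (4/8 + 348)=697/4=174.25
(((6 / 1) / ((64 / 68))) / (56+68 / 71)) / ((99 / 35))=42245 / 1067616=0.04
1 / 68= 0.01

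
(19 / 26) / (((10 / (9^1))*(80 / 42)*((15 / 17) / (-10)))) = -20349 / 5200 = -3.91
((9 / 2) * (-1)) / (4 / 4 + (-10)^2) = -9 / 202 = -0.04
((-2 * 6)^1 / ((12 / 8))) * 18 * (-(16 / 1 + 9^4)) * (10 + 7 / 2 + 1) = 13732776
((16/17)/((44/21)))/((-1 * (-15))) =28/935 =0.03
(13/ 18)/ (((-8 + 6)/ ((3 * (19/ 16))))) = -247/ 192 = -1.29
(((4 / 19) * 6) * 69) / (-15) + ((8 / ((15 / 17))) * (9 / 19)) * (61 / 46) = -252 / 2185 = -0.12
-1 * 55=-55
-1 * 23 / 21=-23 / 21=-1.10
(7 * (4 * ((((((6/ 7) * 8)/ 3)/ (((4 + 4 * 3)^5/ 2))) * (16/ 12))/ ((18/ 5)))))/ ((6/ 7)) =35/ 663552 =0.00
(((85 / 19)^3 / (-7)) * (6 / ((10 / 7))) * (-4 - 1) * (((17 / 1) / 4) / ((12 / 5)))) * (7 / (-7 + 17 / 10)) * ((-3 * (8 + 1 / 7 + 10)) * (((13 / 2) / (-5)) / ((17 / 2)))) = -15208805625 / 2908216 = -5229.60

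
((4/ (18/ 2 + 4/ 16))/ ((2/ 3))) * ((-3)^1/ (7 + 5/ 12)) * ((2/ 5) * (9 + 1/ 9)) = -15744/ 16465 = -0.96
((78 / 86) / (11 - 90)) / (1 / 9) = -351 / 3397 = -0.10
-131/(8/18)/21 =-393/28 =-14.04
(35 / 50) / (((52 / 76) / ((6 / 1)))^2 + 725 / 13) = 591318 / 47121485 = 0.01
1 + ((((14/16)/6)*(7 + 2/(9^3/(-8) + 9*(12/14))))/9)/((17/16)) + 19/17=4768307/2143989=2.22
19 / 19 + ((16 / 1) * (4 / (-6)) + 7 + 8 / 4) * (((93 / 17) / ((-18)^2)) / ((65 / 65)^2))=5353 / 5508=0.97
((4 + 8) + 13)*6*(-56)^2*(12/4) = 1411200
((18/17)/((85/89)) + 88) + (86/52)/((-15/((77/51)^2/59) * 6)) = 31998132149/359094060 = 89.11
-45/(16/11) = -495/16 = -30.94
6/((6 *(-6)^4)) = 1/1296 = 0.00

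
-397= -397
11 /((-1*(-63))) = 11 /63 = 0.17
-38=-38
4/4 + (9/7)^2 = 130/49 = 2.65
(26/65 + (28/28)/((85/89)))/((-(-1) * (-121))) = -123/10285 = -0.01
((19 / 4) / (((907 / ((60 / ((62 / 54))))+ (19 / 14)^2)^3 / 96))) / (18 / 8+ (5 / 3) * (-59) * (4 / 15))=-1026385812262944000 / 381788378253056388367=-0.00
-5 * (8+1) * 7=-315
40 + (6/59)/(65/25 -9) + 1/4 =37981/944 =40.23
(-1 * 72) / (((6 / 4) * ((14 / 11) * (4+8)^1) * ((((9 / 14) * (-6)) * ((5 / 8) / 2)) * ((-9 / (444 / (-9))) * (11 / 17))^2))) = 202568192 / 1082565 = 187.12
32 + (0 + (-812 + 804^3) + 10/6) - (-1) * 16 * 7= 1559153393/3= 519717797.67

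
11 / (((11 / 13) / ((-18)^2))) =4212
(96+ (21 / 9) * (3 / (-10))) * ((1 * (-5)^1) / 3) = -953 / 6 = -158.83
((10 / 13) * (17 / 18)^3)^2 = 603439225 / 1437016464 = 0.42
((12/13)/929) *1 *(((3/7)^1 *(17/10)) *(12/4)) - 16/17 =-6747514/7185815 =-0.94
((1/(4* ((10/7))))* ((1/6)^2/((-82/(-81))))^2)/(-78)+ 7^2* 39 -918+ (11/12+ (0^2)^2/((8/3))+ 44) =348389266633/335662080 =1037.92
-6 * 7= -42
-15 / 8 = -1.88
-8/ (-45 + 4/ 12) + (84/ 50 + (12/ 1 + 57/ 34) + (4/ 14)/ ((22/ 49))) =10130911/ 626450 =16.17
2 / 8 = 1 / 4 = 0.25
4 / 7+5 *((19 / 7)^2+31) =9428 / 49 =192.41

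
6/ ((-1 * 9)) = -2/ 3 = -0.67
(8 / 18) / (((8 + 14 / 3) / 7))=14 / 57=0.25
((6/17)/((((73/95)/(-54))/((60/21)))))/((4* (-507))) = 51300/1468103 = 0.03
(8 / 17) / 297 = 8 / 5049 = 0.00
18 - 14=4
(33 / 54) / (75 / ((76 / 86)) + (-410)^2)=209 / 57519225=0.00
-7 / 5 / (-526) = 0.00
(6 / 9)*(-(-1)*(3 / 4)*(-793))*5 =-3965 / 2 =-1982.50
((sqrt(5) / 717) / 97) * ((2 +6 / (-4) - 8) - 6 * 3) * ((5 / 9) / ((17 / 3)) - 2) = sqrt(5) / 1434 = 0.00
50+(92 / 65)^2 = 219714 / 4225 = 52.00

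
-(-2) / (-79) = -2 / 79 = -0.03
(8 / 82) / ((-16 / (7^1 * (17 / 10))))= -119 / 1640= -0.07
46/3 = 15.33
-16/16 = -1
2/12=1/6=0.17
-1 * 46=-46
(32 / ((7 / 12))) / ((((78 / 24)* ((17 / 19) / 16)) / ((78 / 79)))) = 2801664 / 9401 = 298.02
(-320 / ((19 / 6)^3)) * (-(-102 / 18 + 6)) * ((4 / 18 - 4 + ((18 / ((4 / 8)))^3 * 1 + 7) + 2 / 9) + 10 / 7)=7525465600 / 48013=156738.08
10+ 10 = 20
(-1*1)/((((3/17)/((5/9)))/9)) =-85/3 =-28.33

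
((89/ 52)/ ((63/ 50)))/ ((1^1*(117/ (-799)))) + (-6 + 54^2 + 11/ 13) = 556074247/ 191646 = 2901.57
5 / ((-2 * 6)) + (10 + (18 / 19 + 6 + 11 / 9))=12143 / 684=17.75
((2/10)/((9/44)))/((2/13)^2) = 1859/45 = 41.31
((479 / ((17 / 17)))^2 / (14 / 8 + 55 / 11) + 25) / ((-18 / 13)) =-11939707 / 486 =-24567.30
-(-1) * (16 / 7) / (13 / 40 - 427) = -640 / 119469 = -0.01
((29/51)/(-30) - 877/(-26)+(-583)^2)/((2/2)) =3380531369/9945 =339922.71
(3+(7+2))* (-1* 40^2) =-19200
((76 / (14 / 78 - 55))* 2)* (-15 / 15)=2964 / 1069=2.77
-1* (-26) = 26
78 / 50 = 39 / 25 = 1.56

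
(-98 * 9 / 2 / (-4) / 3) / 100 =147 / 400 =0.37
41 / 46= 0.89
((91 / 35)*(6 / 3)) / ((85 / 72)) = 1872 / 425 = 4.40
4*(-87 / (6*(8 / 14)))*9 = -913.50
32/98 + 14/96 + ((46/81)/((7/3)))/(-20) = 48707/105840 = 0.46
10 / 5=2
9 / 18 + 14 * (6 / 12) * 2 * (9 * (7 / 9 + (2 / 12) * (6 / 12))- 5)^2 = 851 / 8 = 106.38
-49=-49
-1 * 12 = -12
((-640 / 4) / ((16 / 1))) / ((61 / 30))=-300 / 61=-4.92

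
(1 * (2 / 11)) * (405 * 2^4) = 12960 / 11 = 1178.18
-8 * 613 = -4904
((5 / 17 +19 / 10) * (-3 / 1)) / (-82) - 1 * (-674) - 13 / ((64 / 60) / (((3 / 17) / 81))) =338267119 / 501840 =674.05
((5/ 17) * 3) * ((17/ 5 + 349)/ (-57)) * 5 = -8810/ 323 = -27.28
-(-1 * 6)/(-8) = -3/4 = -0.75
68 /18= 34 /9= 3.78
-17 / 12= -1.42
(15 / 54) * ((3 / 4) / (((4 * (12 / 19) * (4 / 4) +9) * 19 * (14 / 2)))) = 5 / 36792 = 0.00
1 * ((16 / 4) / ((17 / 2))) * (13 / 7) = 104 / 119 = 0.87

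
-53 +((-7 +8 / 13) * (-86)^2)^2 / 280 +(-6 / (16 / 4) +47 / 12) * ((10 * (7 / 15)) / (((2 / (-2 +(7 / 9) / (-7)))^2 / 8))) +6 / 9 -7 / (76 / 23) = 7963569.35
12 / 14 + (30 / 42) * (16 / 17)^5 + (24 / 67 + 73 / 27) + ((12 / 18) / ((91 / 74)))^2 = 100829236578725 / 21269924992953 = 4.74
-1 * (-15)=15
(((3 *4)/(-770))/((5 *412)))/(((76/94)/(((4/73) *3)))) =-423/275007425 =-0.00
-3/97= -0.03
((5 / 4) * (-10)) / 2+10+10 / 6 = 65 / 12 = 5.42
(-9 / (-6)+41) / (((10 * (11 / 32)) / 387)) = 52632 / 11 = 4784.73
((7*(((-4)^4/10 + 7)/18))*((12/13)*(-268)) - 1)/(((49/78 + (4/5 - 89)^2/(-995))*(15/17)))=20696212930/41851929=494.51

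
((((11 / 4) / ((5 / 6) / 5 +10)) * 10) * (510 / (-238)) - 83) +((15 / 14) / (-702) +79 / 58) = -72387325 / 827892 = -87.44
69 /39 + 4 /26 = 25 /13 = 1.92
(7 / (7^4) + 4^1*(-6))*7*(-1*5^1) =41155 / 49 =839.90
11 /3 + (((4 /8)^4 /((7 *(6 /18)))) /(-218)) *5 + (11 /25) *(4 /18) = 20676977 /5493600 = 3.76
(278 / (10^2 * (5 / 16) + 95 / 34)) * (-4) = -75616 / 2315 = -32.66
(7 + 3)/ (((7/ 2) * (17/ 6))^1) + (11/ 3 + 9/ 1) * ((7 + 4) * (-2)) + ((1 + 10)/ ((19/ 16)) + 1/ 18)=-10920883/ 40698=-268.34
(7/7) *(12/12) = 1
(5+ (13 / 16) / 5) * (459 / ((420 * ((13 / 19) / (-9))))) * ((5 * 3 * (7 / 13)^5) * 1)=-77830712757 / 1544578880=-50.39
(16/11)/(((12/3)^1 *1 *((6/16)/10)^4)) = 163840000/891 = 183883.28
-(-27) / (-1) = -27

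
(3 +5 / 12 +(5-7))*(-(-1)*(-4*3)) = -17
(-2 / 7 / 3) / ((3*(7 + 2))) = -2 / 567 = -0.00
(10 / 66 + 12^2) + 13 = 5186 / 33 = 157.15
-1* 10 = -10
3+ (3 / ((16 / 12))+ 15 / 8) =57 / 8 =7.12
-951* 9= -8559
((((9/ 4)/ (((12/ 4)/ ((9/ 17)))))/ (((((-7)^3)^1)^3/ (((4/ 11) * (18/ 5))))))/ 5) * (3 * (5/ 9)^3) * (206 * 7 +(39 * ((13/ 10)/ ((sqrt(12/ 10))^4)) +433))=-229225/ 90553494108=-0.00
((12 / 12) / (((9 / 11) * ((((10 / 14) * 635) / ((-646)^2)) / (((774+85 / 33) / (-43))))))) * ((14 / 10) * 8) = -4192266395744 / 18430875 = -227458.89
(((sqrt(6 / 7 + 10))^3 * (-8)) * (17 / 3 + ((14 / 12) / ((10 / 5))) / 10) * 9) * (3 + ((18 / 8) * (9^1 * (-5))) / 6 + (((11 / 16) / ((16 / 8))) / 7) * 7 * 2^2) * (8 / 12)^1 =522120 * sqrt(133) / 49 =122885.34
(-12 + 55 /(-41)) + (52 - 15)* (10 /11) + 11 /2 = 23267 /902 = 25.79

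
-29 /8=-3.62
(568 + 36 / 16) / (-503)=-1.13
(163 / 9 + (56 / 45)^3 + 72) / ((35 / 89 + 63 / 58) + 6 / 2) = 43293647542 / 2107083375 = 20.55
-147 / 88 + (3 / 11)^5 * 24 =-2105571 / 1288408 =-1.63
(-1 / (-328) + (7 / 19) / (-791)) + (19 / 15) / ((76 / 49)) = 8653931 / 10563240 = 0.82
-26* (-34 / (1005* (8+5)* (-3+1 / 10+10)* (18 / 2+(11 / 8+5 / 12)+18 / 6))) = 1088 / 1574567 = 0.00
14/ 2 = 7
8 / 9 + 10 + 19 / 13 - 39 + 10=-1948 / 117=-16.65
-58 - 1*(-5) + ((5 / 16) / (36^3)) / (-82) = -3244271621 / 61212672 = -53.00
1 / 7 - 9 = -62 / 7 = -8.86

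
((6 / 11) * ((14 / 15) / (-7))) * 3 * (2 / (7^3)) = -24 / 18865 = -0.00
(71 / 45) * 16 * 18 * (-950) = -431680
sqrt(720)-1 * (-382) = 12 * sqrt(5) + 382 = 408.83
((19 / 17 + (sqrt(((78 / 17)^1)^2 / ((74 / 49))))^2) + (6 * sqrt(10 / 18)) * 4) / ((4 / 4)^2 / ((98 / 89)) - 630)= -784 * sqrt(5) / 61651 - 15778882 / 659234143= -0.05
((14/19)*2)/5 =28/95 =0.29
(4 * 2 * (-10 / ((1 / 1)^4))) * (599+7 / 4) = -48060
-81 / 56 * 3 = -243 / 56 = -4.34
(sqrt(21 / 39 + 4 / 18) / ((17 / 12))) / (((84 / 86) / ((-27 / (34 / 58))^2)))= 17575218 * sqrt(1157) / 447083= 1337.15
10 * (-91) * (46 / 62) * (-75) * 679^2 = 23345777733.87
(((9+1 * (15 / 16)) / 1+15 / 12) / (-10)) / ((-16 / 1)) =179 / 2560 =0.07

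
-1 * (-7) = 7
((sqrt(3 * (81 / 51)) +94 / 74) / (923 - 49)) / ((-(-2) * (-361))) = -9 * sqrt(17) / 10727476 - 47 / 23348036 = -0.00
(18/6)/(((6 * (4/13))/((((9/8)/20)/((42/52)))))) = 507/4480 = 0.11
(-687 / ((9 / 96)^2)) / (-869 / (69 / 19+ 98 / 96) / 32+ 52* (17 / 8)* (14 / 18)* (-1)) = 2984899584 / 3504859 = 851.65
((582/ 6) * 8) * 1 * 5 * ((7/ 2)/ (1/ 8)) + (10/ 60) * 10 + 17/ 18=1955567/ 18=108642.61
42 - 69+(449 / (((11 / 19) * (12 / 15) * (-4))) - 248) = -91055 / 176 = -517.36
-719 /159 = -4.52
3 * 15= 45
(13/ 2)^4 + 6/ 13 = 371389/ 208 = 1785.52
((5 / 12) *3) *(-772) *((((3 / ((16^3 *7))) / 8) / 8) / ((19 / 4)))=-2895 / 8716288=-0.00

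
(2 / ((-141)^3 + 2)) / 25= -2 / 70080475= -0.00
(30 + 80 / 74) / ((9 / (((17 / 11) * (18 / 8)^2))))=87975 / 3256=27.02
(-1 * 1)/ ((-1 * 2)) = 1/ 2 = 0.50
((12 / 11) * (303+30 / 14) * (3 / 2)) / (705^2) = 4272 / 4252325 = 0.00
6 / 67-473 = -31685 / 67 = -472.91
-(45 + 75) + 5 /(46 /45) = -115.11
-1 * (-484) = 484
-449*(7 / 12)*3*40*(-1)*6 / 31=188580 / 31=6083.23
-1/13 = -0.08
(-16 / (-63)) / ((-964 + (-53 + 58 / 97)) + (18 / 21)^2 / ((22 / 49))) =-17072 / 68213565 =-0.00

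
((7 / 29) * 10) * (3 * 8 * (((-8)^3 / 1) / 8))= -107520 / 29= -3707.59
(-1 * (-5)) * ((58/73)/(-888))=-145/32412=-0.00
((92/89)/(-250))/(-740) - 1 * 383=-1576523727/4116250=-383.00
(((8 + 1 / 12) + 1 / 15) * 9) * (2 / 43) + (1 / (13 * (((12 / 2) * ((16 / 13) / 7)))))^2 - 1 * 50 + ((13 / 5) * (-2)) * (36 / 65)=-490040381 / 9907200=-49.46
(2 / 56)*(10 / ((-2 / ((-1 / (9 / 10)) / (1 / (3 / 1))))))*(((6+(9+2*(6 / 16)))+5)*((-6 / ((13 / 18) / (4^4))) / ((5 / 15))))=-7171200 / 91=-78804.40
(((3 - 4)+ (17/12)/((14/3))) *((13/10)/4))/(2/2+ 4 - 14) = 0.03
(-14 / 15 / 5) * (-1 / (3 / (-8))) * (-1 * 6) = 224 / 75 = 2.99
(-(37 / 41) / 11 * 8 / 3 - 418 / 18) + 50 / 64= -2943229 / 129888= -22.66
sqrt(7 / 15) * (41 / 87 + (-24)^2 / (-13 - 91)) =-3.46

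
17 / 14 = 1.21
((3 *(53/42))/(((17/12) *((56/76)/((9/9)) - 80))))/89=-1007/2658341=-0.00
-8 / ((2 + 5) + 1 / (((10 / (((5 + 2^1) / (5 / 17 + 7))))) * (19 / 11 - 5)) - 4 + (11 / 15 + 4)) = -357120 / 343907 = -1.04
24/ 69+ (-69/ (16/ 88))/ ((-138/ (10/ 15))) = 301/ 138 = 2.18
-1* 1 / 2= -1 / 2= -0.50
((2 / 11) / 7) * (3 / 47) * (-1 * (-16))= 96 / 3619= 0.03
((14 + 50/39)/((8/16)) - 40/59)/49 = 9824/16107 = 0.61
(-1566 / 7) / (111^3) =-58 / 354571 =-0.00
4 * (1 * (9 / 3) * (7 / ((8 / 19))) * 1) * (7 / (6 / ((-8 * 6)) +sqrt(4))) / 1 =3724 / 5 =744.80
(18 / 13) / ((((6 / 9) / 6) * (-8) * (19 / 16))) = -324 / 247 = -1.31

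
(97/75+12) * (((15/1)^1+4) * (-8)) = -151544/75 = -2020.59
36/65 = 0.55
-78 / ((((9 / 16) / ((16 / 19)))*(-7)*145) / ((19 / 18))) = 0.12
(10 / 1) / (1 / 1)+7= 17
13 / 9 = 1.44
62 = 62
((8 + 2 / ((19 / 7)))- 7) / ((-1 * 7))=-33 / 133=-0.25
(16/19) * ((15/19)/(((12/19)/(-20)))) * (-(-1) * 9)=-189.47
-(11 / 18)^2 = -0.37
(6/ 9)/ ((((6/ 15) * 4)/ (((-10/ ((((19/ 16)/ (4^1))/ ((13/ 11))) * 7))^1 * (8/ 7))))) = -83200/ 30723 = -2.71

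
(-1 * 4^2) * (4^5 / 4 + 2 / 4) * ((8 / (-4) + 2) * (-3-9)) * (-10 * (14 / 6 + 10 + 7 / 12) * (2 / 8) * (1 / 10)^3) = 0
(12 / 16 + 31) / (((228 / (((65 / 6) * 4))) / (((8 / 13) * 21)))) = 4445 / 57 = 77.98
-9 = -9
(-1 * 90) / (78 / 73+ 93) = -730 / 763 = -0.96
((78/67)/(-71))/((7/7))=-78/4757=-0.02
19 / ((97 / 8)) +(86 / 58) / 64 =286283 / 180032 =1.59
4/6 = 0.67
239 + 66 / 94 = 11266 / 47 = 239.70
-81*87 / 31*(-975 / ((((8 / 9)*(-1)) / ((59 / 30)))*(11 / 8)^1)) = -356638.13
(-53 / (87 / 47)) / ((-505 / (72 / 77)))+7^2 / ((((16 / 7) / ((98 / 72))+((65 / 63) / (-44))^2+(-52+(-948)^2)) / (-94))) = 2610384650890464408 / 54507586179368916055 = 0.05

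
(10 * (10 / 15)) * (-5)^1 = -100 / 3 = -33.33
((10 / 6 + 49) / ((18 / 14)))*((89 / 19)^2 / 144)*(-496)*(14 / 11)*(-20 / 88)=481279960 / 558657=861.49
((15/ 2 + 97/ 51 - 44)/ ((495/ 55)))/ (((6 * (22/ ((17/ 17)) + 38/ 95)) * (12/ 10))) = -88225/ 3701376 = -0.02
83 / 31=2.68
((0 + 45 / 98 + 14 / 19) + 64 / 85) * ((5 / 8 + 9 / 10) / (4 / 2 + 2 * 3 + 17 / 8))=6272081 / 21366450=0.29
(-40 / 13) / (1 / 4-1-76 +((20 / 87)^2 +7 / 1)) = 1211040 / 27431963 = 0.04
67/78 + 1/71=4835/5538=0.87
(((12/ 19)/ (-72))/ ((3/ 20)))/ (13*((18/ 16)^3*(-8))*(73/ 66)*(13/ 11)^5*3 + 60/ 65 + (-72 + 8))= 29478775040/ 602814479069079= 0.00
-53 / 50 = -1.06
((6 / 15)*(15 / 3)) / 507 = 2 / 507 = 0.00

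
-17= -17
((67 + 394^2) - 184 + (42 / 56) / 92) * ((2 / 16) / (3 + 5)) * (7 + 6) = 742089335 / 23552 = 31508.55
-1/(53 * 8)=-1/424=-0.00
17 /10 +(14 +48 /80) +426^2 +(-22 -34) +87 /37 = 181438.65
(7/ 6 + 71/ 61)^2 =727609/ 133956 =5.43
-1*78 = -78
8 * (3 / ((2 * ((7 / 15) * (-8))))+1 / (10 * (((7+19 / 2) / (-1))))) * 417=-1047643 / 770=-1360.58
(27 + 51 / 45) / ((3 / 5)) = 422 / 9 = 46.89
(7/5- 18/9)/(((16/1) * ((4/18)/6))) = -81/80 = -1.01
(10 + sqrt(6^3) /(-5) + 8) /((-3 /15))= -90 + 6 * sqrt(6)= -75.30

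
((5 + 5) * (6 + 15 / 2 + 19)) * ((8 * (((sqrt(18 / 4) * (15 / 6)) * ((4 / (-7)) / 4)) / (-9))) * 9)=1969.80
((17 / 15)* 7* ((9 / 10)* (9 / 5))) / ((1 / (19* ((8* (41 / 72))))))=278103 / 250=1112.41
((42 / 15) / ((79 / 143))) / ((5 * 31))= 2002 / 61225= 0.03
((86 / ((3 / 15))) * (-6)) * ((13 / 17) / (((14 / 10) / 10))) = -1677000 / 119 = -14092.44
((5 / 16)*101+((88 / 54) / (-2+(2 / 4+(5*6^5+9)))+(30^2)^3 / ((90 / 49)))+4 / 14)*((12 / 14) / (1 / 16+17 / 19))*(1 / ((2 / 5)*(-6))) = -1773603517078404289 / 11977132230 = -148082486.11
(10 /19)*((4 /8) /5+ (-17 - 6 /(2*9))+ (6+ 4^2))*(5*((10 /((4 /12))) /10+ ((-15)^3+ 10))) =-2403830 /57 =-42172.46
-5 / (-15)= 1 / 3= 0.33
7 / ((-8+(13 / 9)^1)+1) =-63 / 50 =-1.26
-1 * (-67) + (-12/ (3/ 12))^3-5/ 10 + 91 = -220869/ 2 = -110434.50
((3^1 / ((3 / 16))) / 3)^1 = 16 / 3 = 5.33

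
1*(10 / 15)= 2 / 3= 0.67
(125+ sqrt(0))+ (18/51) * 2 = 2137/17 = 125.71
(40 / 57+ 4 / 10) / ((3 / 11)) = 3454 / 855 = 4.04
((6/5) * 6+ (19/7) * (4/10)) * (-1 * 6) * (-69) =3430.29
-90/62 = -45/31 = -1.45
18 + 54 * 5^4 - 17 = 33751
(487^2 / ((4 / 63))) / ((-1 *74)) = -14941647 / 296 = -50478.54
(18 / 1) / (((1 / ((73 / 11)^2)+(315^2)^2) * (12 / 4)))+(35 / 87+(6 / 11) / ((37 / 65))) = 1263803818605427958 / 928905643859992557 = 1.36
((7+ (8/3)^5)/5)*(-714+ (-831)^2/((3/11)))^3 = 20707034618557907459729/45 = 460156324856842387993.98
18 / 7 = 2.57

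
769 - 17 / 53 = 768.68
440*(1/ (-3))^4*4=21.73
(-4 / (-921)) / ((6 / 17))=34 / 2763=0.01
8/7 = 1.14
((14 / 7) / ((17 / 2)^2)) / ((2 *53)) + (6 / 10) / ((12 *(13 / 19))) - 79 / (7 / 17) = -5346345619 / 27876940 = -191.78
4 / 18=2 / 9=0.22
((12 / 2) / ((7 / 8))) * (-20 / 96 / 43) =-10 / 301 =-0.03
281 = 281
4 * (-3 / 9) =-4 / 3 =-1.33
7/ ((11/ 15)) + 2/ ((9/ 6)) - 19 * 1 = -8.12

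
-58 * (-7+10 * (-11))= 6786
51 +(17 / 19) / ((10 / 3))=9741 / 190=51.27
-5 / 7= -0.71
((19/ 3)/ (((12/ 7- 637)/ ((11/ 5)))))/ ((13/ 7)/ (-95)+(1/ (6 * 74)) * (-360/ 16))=57595384/ 184412643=0.31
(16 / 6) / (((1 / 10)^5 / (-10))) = -8000000 / 3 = -2666666.67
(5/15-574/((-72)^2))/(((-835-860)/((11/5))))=-6347/21967200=-0.00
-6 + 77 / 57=-265 / 57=-4.65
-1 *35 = -35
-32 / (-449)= 32 / 449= 0.07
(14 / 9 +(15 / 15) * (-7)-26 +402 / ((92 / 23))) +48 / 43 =54313 / 774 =70.17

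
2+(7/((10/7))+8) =149/10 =14.90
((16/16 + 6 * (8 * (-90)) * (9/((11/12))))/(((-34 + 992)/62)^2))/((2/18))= -4035182301/2523851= -1598.82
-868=-868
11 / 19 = 0.58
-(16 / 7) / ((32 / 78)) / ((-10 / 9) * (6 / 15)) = 351 / 28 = 12.54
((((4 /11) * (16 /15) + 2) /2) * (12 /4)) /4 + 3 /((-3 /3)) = -463 /220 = -2.10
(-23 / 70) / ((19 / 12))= -138 / 665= -0.21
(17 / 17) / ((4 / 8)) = 2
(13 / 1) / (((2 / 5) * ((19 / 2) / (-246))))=-15990 / 19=-841.58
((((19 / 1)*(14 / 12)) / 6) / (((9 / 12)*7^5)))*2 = 38 / 64827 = 0.00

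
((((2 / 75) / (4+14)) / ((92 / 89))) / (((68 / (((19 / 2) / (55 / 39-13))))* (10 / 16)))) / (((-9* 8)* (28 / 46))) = 21983 / 34854624000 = 0.00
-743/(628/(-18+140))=-45323/314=-144.34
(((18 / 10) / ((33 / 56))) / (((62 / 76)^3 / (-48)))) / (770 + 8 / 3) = -0.35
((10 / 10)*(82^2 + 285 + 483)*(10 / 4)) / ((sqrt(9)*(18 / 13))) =121745 / 27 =4509.07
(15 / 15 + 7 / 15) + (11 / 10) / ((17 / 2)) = 1.60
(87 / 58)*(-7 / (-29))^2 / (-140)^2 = 0.00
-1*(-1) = 1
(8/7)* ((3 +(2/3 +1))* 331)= 5296/3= 1765.33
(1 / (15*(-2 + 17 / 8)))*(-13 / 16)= -13 / 30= -0.43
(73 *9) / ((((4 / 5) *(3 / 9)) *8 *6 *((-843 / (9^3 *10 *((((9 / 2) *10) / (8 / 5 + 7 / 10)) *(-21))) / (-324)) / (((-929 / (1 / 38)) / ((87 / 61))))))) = 548247145034176875 / 374854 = 1462561810822.82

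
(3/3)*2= 2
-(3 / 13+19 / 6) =-265 / 78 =-3.40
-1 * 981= -981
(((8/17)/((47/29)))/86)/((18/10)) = 580/309213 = 0.00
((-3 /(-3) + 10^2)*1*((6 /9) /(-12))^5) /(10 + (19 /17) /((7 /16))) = -12019 /2823014592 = -0.00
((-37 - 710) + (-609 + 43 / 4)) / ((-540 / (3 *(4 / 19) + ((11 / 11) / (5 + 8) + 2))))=1199963 / 177840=6.75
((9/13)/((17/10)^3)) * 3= 27000/63869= 0.42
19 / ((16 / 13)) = 247 / 16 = 15.44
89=89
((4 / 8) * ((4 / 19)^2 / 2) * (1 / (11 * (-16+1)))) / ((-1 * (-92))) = -1 / 1369995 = -0.00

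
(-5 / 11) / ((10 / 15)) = -15 / 22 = -0.68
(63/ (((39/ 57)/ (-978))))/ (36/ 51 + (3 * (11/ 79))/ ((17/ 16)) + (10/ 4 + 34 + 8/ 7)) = -22010862132/ 9469525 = -2324.39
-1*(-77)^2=-5929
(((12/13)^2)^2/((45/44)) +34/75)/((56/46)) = 28654711/29989050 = 0.96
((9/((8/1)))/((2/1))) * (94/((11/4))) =423/22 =19.23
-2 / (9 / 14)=-28 / 9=-3.11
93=93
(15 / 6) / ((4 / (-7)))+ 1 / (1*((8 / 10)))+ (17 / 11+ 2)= 37 / 88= 0.42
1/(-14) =-0.07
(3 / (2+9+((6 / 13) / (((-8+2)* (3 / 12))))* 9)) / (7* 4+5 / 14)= 546 / 42479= 0.01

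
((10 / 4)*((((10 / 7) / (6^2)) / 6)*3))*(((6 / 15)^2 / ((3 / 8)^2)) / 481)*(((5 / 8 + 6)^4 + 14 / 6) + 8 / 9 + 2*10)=0.23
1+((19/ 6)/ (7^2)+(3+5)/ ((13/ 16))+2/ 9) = 127651/ 11466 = 11.13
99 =99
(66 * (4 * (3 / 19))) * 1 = 792 / 19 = 41.68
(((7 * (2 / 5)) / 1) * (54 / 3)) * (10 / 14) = 36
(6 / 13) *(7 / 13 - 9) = -660 / 169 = -3.91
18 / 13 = 1.38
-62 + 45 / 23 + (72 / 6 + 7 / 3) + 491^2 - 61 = 16627226 / 69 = 240974.29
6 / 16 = 3 / 8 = 0.38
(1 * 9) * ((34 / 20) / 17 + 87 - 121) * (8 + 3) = -33561 / 10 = -3356.10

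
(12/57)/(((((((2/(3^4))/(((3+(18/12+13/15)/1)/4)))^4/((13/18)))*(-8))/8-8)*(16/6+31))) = -1547321850079551/1979540459502892246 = -0.00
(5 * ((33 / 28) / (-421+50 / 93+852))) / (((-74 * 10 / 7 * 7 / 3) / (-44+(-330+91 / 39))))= 3421935 / 166311152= 0.02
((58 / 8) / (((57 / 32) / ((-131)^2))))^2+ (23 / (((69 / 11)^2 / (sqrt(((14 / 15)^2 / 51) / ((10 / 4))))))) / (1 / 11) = 18634*sqrt(510) / 791775+ 15851163747904 / 3249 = 4878782317.52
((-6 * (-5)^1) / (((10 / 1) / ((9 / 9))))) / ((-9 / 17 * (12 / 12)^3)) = -5.67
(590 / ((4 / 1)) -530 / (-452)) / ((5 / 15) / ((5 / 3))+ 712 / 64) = 224000 / 17063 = 13.13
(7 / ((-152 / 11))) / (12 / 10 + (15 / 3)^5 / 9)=-3465 / 2383208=-0.00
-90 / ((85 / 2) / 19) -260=-300.24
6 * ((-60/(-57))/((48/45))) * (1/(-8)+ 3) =5175/304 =17.02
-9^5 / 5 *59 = -3483891 / 5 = -696778.20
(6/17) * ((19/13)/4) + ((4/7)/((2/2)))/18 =4475/27846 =0.16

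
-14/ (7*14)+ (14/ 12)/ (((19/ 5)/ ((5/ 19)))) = -941/ 15162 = -0.06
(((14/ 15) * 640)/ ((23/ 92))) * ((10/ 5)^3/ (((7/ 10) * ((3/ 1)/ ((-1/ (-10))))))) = 8192/ 9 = 910.22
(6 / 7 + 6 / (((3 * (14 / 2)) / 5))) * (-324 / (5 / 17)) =-88128 / 35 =-2517.94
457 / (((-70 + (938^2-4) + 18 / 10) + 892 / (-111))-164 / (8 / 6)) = 253635 / 488200624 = 0.00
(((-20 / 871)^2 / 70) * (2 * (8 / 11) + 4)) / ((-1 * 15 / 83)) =-13280 / 58415357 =-0.00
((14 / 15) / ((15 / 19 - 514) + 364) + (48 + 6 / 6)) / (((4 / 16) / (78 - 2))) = 90481648 / 6075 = 14894.10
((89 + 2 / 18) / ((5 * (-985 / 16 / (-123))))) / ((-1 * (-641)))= 526112 / 9470775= 0.06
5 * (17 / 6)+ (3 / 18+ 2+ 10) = 26.33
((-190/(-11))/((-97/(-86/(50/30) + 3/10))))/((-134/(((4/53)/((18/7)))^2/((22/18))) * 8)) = -53067/8835754444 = -0.00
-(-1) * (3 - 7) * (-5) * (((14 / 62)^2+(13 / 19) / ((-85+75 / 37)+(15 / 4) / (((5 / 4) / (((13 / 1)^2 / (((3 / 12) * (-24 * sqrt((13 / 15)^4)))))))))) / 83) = 50169732 / 4384332821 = 0.01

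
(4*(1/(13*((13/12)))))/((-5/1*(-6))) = 8/845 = 0.01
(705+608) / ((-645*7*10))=-0.03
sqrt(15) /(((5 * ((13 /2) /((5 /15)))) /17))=34 * sqrt(15) /195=0.68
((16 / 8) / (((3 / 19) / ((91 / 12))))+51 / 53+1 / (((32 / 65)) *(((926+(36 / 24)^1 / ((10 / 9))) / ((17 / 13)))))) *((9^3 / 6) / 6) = 3635297505 / 1850336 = 1964.67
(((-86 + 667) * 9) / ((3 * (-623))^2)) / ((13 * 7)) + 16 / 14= 5766571 / 5045677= 1.14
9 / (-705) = -0.01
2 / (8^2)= 1 / 32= 0.03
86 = 86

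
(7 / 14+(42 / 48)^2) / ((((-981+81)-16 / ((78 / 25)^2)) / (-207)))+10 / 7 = 1056214249 / 614387200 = 1.72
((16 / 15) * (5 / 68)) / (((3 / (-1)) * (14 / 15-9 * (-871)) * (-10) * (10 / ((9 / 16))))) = 3 / 159934640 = 0.00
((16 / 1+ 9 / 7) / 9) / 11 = 11 / 63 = 0.17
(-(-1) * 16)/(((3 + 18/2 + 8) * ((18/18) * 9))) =4/45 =0.09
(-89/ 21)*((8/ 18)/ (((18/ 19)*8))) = -1691/ 6804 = -0.25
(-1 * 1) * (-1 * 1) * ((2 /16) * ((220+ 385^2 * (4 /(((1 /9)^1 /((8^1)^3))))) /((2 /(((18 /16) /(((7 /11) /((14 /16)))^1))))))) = 67619064645 /256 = 264136971.27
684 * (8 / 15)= 1824 / 5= 364.80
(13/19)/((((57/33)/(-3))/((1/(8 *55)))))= -0.00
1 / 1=1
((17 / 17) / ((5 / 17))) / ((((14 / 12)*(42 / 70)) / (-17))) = -578 / 7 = -82.57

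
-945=-945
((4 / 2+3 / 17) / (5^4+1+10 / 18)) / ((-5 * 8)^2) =333 / 153380800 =0.00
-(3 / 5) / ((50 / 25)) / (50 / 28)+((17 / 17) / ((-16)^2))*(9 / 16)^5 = -5629763451 / 33554432000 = -0.17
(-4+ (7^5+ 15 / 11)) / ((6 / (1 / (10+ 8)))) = 15404 / 99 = 155.60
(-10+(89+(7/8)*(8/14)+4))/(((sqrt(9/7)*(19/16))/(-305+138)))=-223112*sqrt(7)/57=-10356.12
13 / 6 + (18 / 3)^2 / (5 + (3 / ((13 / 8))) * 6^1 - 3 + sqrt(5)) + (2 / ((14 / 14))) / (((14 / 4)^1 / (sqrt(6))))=-6084 * sqrt(5) / 28055 + 4 * sqrt(6) / 7 + 168415 / 33666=5.92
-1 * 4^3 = -64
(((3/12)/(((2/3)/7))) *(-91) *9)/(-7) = 2457/8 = 307.12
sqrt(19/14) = sqrt(266)/14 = 1.16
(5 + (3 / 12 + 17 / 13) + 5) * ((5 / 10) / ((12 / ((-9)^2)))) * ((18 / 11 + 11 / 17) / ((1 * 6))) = 2309643 / 155584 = 14.84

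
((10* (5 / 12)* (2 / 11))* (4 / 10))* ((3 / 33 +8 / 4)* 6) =460 / 121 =3.80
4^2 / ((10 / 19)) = 152 / 5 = 30.40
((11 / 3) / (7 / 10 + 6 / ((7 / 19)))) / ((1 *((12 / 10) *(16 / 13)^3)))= 4229225 / 43831296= 0.10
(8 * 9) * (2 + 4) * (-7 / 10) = -302.40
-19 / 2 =-9.50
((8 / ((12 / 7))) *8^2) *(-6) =-1792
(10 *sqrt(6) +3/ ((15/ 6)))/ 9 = 2/ 15 +10 *sqrt(6)/ 9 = 2.85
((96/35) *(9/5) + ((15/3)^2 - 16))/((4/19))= 66.20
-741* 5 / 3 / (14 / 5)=-6175 / 14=-441.07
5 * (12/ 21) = 20/ 7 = 2.86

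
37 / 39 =0.95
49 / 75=0.65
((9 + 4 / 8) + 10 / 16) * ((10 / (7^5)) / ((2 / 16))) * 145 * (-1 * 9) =-1057050 / 16807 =-62.89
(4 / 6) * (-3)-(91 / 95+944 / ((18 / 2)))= -92209 / 855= -107.85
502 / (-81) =-502 / 81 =-6.20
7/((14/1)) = 1/2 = 0.50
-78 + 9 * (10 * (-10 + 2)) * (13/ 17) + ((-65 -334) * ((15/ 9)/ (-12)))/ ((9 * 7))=-1152473/ 1836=-627.71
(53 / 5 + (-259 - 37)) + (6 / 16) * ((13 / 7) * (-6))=-40541 / 140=-289.58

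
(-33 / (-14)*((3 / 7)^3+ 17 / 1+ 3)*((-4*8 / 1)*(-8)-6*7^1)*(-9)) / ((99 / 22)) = -48635994 / 2401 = -20256.56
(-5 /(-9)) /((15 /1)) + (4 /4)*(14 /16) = 197 /216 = 0.91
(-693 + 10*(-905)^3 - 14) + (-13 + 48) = -7412176922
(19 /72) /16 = 0.02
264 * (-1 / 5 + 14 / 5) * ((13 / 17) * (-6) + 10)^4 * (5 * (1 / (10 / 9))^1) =1106397287424 / 417605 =2649387.07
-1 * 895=-895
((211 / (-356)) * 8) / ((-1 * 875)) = 0.01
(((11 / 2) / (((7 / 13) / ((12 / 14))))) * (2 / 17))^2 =736164 / 693889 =1.06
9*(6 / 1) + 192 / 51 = 982 / 17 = 57.76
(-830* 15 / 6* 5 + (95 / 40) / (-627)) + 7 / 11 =-2738833 / 264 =-10374.37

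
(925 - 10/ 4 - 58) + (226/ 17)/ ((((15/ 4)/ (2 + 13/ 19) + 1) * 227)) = 63976537/ 74002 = 864.52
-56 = -56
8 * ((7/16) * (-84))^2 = 21609/2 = 10804.50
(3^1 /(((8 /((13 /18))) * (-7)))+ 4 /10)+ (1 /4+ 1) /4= 283 /420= 0.67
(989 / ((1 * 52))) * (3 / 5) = 2967 / 260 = 11.41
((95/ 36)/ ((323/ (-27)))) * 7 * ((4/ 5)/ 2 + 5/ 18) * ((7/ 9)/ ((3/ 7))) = -20923/ 11016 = -1.90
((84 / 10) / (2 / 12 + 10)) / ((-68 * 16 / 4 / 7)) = -441 / 20740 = -0.02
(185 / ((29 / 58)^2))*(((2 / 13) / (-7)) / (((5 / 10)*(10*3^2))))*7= -296 / 117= -2.53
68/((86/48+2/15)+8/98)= 133280/3933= 33.89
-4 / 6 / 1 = -2 / 3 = -0.67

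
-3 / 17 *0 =0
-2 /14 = -1 /7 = -0.14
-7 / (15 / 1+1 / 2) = -14 / 31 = -0.45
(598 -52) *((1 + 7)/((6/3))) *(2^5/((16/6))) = 26208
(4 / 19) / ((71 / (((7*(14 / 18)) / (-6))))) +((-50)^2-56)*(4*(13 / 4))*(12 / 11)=13886777594 / 400653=34660.36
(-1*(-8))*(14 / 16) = 7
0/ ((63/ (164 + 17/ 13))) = 0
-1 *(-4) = 4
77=77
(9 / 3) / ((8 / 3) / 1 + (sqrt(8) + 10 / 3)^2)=1323 / 2404 - 405 *sqrt(2) / 1202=0.07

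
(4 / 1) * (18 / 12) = 6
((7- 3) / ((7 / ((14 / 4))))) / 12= 0.17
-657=-657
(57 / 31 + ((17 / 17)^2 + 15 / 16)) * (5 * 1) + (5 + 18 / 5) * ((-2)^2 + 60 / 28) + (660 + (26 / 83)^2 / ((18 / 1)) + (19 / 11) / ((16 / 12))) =8678632757129 / 11839710960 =733.01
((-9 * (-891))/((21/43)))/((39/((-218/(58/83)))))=-346617711/2639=-131344.34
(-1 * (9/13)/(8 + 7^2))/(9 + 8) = -3/4199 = -0.00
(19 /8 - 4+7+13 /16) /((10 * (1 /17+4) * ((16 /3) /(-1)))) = -1683 /58880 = -0.03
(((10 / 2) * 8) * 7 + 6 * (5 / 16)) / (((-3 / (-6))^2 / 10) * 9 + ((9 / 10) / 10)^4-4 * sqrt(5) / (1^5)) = -11275000000000000000 * sqrt(5) / 799493454711953279-634403688187500000 / 799493454711953279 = -32.33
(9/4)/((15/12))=9/5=1.80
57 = 57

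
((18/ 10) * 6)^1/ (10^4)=27/ 25000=0.00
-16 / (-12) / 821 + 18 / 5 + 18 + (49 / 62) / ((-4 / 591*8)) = 7.01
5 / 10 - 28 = -55 / 2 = -27.50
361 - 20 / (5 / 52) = 153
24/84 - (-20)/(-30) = -8/21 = -0.38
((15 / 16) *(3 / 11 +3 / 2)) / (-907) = -585 / 319264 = -0.00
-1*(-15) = 15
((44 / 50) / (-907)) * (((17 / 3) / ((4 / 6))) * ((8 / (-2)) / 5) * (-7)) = -5236 / 113375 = -0.05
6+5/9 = 59/9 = 6.56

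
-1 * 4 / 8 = -1 / 2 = -0.50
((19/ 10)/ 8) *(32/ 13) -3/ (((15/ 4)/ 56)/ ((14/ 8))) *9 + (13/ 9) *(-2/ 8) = -1650581/ 2340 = -705.38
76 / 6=38 / 3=12.67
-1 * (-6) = 6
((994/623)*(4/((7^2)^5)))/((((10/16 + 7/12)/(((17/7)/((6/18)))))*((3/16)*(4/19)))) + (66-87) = -107173069184799/5103480323683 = -21.00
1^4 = 1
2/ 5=0.40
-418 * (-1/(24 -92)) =-209/34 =-6.15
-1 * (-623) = 623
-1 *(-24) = 24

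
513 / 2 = 256.50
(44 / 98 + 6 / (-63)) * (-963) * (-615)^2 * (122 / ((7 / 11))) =-8472491141400 / 343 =-24701140353.94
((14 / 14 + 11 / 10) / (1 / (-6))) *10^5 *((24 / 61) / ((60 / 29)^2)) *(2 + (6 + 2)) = -70644000 / 61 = -1158098.36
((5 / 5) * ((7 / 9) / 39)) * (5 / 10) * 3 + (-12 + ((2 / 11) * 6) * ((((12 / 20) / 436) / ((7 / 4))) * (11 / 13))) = -10685167 / 892710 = -11.97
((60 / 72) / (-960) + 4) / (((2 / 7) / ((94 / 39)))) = 1515703 / 44928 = 33.74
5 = 5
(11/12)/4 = 11/48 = 0.23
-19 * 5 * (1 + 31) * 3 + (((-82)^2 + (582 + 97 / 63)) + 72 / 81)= -12681 / 7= -1811.57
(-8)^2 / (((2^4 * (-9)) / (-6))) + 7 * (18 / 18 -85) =-1756 / 3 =-585.33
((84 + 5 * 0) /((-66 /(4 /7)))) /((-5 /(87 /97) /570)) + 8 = 87880 /1067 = 82.36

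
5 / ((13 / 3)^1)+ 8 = 119 / 13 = 9.15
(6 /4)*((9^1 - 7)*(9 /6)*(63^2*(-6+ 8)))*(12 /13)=428652 /13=32973.23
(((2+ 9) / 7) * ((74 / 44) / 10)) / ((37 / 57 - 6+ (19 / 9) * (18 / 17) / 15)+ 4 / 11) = -0.05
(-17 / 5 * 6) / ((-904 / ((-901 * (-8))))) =91902 / 565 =162.66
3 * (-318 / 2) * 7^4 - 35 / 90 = -20614993 / 18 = -1145277.39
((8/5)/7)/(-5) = -8/175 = -0.05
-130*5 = -650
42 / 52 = 21 / 26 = 0.81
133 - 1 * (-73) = 206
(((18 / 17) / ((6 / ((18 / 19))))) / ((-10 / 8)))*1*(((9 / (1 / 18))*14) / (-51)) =163296 / 27455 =5.95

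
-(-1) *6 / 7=6 / 7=0.86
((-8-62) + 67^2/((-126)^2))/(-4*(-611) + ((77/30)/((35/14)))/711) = -2185991225/76631909676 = -0.03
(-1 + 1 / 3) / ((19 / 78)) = -52 / 19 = -2.74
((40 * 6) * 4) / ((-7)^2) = 960 / 49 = 19.59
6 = 6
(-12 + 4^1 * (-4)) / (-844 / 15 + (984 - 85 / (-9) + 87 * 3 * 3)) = -315 / 19352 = -0.02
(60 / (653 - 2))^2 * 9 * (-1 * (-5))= 18000 / 47089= 0.38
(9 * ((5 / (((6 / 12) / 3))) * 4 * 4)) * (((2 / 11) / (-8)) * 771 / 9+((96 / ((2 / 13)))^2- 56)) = 18500393880 / 11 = 1681853989.09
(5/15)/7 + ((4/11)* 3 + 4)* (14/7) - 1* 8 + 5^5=3127.23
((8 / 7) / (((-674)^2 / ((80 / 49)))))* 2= 320 / 38954167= 0.00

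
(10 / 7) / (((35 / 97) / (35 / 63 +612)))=1069522 / 441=2425.22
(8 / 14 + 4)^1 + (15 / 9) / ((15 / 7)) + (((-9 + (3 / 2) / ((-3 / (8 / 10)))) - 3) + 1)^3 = -11625034 / 7875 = -1476.19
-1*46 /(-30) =23 /15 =1.53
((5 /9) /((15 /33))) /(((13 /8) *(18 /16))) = 0.67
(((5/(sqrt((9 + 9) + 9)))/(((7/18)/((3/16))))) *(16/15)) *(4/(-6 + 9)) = 8 *sqrt(3)/21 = 0.66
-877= -877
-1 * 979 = -979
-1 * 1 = -1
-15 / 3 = -5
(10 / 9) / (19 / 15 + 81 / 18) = 100 / 519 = 0.19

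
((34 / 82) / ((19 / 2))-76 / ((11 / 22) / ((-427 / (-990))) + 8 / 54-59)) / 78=176294402 / 10103778789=0.02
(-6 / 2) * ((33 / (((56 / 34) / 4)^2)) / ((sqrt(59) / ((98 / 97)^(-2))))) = -269200899 * sqrt(59) / 27765164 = -74.47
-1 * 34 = -34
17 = 17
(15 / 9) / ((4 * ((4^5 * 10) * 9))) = 1 / 221184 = 0.00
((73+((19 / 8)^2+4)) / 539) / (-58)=-5289 / 2000768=-0.00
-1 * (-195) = 195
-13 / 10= -1.30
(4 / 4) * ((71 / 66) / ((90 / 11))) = 71 / 540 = 0.13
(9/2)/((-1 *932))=-9/1864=-0.00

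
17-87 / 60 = 311 / 20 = 15.55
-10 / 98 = -5 / 49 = -0.10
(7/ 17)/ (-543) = -7/ 9231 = -0.00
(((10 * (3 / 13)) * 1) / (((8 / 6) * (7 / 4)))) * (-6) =-540 / 91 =-5.93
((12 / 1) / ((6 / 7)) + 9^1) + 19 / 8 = 25.38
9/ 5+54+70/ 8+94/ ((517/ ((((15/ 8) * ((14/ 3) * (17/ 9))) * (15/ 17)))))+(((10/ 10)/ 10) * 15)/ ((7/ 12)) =322351/ 4620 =69.77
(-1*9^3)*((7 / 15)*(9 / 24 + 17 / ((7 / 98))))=-3243807 / 40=-81095.18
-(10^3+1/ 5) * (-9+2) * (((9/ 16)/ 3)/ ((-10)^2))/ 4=105021/ 32000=3.28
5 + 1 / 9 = 46 / 9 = 5.11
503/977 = 0.51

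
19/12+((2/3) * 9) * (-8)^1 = -557/12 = -46.42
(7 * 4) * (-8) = -224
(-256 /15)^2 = 65536 /225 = 291.27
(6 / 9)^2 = 4 / 9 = 0.44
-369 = -369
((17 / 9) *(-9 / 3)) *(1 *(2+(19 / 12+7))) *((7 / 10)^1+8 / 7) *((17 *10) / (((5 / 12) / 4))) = -6312916 / 35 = -180369.03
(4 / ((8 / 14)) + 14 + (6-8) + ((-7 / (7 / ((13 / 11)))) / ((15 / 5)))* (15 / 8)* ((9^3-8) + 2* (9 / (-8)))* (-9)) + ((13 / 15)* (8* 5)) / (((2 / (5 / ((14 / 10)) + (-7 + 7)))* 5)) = 35551343 / 7392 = 4809.43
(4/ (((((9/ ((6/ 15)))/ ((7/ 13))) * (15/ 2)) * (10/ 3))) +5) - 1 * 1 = 58556/ 14625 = 4.00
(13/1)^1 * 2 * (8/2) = 104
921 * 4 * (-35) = -128940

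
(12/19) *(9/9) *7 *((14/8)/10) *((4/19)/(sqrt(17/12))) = 588 *sqrt(51)/30685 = 0.14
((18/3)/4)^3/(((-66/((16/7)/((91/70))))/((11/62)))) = -0.02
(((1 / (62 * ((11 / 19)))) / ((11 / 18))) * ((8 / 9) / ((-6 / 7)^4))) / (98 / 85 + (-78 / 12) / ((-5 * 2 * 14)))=108573220 / 1734571179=0.06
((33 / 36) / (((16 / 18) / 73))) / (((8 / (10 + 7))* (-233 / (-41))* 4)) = 1679073 / 238592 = 7.04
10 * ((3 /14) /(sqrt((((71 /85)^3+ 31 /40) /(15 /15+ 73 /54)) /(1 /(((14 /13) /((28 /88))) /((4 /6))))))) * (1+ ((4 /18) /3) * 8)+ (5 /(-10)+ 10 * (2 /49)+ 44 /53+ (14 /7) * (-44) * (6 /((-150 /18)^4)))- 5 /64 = 35756850631 /64925000000+ 18275 * sqrt(2288380255590) /13868724177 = 2.54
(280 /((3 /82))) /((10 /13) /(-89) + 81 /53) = 1407930160 /279561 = 5036.22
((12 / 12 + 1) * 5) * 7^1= 70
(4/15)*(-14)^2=784/15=52.27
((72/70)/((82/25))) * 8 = 720/287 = 2.51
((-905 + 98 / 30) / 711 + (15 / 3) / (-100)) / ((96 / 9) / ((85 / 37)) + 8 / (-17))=-956029 / 3026016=-0.32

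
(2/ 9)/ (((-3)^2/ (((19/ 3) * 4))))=152/ 243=0.63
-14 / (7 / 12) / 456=-1 / 19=-0.05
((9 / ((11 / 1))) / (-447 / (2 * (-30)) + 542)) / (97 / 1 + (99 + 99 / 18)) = 40 / 5412693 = 0.00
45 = 45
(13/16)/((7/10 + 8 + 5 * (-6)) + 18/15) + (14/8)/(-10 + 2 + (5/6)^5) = -25722059/95005464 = -0.27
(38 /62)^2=361 /961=0.38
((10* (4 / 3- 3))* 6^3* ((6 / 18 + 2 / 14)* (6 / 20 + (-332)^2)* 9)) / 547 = -11904224400 / 3829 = -3108964.32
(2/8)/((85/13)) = 13/340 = 0.04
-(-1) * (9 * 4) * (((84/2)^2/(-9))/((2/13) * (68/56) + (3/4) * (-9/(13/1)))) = 2568384/121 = 21226.31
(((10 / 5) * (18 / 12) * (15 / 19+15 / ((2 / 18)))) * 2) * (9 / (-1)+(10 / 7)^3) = -32306760 / 6517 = -4957.31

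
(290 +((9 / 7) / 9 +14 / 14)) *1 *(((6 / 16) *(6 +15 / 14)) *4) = 3088.19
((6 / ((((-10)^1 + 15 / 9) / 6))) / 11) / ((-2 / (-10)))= -108 / 55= -1.96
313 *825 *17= 4389825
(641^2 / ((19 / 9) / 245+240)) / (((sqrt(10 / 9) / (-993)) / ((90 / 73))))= -24290567732655*sqrt(10) / 38632987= -1988288.39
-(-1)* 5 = 5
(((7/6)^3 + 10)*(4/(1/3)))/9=2503/162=15.45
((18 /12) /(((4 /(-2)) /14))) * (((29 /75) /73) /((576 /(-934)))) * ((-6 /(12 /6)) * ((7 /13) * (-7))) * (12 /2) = 4645249 /759200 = 6.12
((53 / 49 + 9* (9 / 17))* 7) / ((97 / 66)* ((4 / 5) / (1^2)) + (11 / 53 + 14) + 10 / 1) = 42588150 / 26415263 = 1.61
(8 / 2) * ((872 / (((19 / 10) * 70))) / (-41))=-3488 / 5453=-0.64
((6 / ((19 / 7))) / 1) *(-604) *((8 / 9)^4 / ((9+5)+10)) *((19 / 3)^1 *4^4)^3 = -26221771774492672 / 177147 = -148022669164.55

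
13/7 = 1.86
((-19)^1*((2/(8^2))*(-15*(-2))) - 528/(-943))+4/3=-720569/45264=-15.92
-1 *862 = -862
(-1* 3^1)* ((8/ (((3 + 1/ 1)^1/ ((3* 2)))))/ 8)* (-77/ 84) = 33/ 8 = 4.12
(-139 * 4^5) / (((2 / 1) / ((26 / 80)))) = -115648 / 5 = -23129.60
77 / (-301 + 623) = 11 / 46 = 0.24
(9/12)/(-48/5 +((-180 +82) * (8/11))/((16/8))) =-165/9952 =-0.02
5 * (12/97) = 60/97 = 0.62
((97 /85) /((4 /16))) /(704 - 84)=97 /13175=0.01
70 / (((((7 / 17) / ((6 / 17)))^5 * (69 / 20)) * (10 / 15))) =777600 / 55223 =14.08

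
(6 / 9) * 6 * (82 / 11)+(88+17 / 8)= 10555 / 88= 119.94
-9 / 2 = -4.50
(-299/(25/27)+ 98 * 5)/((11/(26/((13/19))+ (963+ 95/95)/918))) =74868548/126225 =593.14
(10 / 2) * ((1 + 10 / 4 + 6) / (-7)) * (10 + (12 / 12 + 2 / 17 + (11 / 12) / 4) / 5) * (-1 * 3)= 796081 / 3808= 209.05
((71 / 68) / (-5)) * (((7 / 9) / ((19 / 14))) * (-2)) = 3479 / 14535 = 0.24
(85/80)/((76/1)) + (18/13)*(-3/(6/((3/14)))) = -14869/110656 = -0.13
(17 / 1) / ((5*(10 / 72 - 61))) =-612 / 10955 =-0.06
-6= -6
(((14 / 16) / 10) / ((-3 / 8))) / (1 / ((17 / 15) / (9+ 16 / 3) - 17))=3.95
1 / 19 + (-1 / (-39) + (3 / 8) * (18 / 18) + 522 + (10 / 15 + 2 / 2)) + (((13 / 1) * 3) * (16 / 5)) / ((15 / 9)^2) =140554841 / 247000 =569.05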